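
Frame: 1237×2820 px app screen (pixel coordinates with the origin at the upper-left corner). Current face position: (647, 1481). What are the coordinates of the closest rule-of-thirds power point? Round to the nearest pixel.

Third lines: x ∈ {412, 825}, y ∈ {940, 1880}.
647 is closer to x = 825; 1481 is closer to y = 1880.
So the nearest intersection is the lower-right power point.

(825, 1880)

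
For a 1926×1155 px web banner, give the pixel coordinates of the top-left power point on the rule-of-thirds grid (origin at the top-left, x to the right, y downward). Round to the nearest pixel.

x = 642 px, y = 385 px

The top-left point sits one-third of the way across and one-third of the way down.
x = 1 × 1926/3 ≈ 642; y = 1 × 1155/3 ≈ 385.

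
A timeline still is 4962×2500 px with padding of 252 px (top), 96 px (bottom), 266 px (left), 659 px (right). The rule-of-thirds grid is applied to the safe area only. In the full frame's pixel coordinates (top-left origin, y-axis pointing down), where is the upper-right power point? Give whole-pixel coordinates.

Content width = 4962 − 266 − 659 = 4037 px; content height = 2500 − 252 − 96 = 2152 px.
Upper-right is two-thirds across and one-third down within the safe area.
x = 266 + 2 × 4037/3 = 266 + 2691.33 ≈ 2957
y = 252 + 1 × 2152/3 = 252 + 717.33 ≈ 969

(2957, 969)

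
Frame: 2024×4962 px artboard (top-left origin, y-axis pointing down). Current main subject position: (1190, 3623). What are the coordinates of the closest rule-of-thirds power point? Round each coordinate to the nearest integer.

Third lines: x ∈ {675, 1349}, y ∈ {1654, 3308}.
1190 is closer to x = 1349; 3623 is closer to y = 3308.
So the nearest intersection is the lower-right power point.

(1349, 3308)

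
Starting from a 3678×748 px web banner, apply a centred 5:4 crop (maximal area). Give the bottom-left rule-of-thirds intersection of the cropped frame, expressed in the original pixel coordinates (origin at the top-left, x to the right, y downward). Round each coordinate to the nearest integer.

x = 1683 px, y = 499 px

3678/748 > 5/4, so the 5:4 crop keeps the full height 748 and trims width to 748 × 5/4 = 935.00 px.
Left offset = (3678 − 935.00)/2 = 1371.50 px; top offset = 0.
Bottom-left is one-third across and two-thirds down within the crop:
x = 1371.50 + 1 × 935.00/3 ≈ 1683; y = 0.00 + 2 × 748.00/3 ≈ 499.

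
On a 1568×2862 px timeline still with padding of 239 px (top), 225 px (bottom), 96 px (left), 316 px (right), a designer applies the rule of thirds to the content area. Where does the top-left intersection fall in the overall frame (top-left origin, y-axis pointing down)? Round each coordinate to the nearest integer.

(481, 1038)

Content width = 1568 − 96 − 316 = 1156 px; content height = 2862 − 239 − 225 = 2398 px.
Top-left is one-third across and one-third down within the content area.
x = 96 + 1 × 1156/3 = 96 + 385.33 ≈ 481
y = 239 + 1 × 2398/3 = 239 + 799.33 ≈ 1038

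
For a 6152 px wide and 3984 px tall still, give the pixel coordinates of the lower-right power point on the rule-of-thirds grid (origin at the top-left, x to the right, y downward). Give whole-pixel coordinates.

The lower-right point sits two-thirds of the way across and two-thirds of the way down.
x = 2 × 6152/3 ≈ 4101; y = 2 × 3984/3 ≈ 2656.

x = 4101 px, y = 2656 px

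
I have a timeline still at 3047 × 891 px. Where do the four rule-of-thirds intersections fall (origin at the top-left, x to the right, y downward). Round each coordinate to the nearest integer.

(1016, 297), (2031, 297), (1016, 594), (2031, 594)

One third of 3047 is 1015.67; one third of 891 is 297.
Vertical third lines at x = 1016 and x = 2031; horizontal third lines at y = 297 and y = 594.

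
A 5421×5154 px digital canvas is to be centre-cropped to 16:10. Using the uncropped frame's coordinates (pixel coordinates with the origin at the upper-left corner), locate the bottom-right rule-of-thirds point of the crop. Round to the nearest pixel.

(3614, 3142)

5421/5154 < 16/10, so the 16:10 crop keeps the full width 5421 and trims height to 5421 × 10/16 = 3388.12 px.
Top offset = (5154 − 3388.12)/2 = 882.94 px; left offset = 0.
Bottom-right is two-thirds across and two-thirds down within the crop:
x = 0.00 + 2 × 5421.00/3 ≈ 3614; y = 882.94 + 2 × 3388.12/3 ≈ 3142.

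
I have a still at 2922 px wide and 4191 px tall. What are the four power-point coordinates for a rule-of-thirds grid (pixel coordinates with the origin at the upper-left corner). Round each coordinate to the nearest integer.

(974, 1397), (1948, 1397), (974, 2794), (1948, 2794)

One third of 2922 is 974; one third of 4191 is 1397.
Vertical third lines at x = 974 and x = 1948; horizontal third lines at y = 1397 and y = 2794.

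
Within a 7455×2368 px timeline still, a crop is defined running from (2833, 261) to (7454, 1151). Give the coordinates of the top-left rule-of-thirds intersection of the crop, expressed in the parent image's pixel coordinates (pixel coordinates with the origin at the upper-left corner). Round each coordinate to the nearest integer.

x = 4373 px, y = 558 px

Crop width = 7454 − 2833 = 4621 px; one third is 1540.33 px.
Crop height = 1151 − 261 = 890 px; one third is 296.67 px.
The top-left point is one-third across and one-third down within the crop:
x = 2833 + 1 × 1540.33 ≈ 4373; y = 261 + 1 × 296.67 ≈ 558.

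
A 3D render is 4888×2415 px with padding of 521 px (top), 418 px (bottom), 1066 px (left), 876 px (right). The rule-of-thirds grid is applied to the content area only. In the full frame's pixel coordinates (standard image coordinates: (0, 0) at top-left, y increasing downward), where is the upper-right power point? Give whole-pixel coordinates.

(3030, 1013)

Content width = 4888 − 1066 − 876 = 2946 px; content height = 2415 − 521 − 418 = 1476 px.
Upper-right is two-thirds across and one-third down within the content area.
x = 1066 + 2 × 2946/3 = 1066 + 1964.00 ≈ 3030
y = 521 + 1 × 1476/3 = 521 + 492.00 ≈ 1013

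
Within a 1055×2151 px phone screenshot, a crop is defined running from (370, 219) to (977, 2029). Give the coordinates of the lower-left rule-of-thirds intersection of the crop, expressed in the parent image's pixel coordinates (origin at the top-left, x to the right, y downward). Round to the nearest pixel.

(572, 1426)

Crop width = 977 − 370 = 607 px; one third is 202.33 px.
Crop height = 2029 − 219 = 1810 px; one third is 603.33 px.
The lower-left point is one-third across and two-thirds down within the crop:
x = 370 + 1 × 202.33 ≈ 572; y = 219 + 2 × 603.33 ≈ 1426.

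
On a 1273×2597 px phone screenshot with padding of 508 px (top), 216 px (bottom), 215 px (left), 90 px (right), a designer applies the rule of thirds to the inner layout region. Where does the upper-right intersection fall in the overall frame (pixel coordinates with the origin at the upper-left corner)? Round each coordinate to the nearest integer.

Content width = 1273 − 215 − 90 = 968 px; content height = 2597 − 508 − 216 = 1873 px.
Upper-right is two-thirds across and one-third down within the inner layout region.
x = 215 + 2 × 968/3 = 215 + 645.33 ≈ 860
y = 508 + 1 × 1873/3 = 508 + 624.33 ≈ 1132

(860, 1132)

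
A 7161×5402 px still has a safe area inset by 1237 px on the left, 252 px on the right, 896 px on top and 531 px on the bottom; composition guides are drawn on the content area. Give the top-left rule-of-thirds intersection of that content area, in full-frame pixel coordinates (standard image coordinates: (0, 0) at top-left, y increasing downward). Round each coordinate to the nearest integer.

Content width = 7161 − 1237 − 252 = 5672 px; content height = 5402 − 896 − 531 = 3975 px.
Top-left is one-third across and one-third down within the content area.
x = 1237 + 1 × 5672/3 = 1237 + 1890.67 ≈ 3128
y = 896 + 1 × 3975/3 = 896 + 1325.00 ≈ 2221

(3128, 2221)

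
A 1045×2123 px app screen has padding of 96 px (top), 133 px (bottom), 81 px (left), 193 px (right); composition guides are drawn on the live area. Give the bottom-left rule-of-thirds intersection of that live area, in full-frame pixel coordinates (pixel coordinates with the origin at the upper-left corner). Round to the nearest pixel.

x = 338 px, y = 1359 px

Content width = 1045 − 81 − 193 = 771 px; content height = 2123 − 96 − 133 = 1894 px.
Bottom-left is one-third across and two-thirds down within the live area.
x = 81 + 1 × 771/3 = 81 + 257.00 ≈ 338
y = 96 + 2 × 1894/3 = 96 + 1262.67 ≈ 1359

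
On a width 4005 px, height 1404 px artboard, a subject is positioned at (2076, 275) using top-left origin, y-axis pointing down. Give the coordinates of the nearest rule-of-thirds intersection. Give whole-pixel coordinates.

Third lines: x ∈ {1335, 2670}, y ∈ {468, 936}.
2076 is closer to x = 2670; 275 is closer to y = 468.
So the nearest intersection is the upper-right power point.

x = 2670 px, y = 468 px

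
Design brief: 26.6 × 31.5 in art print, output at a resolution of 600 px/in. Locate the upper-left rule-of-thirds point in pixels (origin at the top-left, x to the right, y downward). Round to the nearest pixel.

In pixels the canvas is 26.6 × 600 = 15960 wide and 31.5 × 600 = 18900 tall.
The upper-left point is one-third across and one-third down:
x = 1 × 15960/3 ≈ 5320; y = 1 × 18900/3 ≈ 6300.

x = 5320 px, y = 6300 px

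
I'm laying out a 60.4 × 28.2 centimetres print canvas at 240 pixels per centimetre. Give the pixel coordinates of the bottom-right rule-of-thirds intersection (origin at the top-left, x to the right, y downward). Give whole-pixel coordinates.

(9664, 4512)

In pixels the canvas is 60.4 × 240 = 14496 wide and 28.2 × 240 = 6768 tall.
The bottom-right point is two-thirds across and two-thirds down:
x = 2 × 14496/3 ≈ 9664; y = 2 × 6768/3 ≈ 4512.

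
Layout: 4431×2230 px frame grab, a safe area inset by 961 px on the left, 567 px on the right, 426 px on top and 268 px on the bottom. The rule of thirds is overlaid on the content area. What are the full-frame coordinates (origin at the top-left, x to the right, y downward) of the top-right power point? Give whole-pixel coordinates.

Content width = 4431 − 961 − 567 = 2903 px; content height = 2230 − 426 − 268 = 1536 px.
Top-right is two-thirds across and one-third down within the content area.
x = 961 + 2 × 2903/3 = 961 + 1935.33 ≈ 2896
y = 426 + 1 × 1536/3 = 426 + 512.00 ≈ 938

(2896, 938)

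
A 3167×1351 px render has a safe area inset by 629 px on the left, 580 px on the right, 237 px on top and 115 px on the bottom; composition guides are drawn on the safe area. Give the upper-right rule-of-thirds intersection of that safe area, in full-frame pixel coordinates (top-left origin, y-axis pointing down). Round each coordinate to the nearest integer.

(1934, 570)

Content width = 3167 − 629 − 580 = 1958 px; content height = 1351 − 237 − 115 = 999 px.
Upper-right is two-thirds across and one-third down within the safe area.
x = 629 + 2 × 1958/3 = 629 + 1305.33 ≈ 1934
y = 237 + 1 × 999/3 = 237 + 333.00 ≈ 570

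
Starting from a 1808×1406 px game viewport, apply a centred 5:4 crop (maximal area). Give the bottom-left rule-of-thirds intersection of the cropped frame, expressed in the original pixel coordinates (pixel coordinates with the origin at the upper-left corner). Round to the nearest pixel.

(611, 937)

1808/1406 > 5/4, so the 5:4 crop keeps the full height 1406 and trims width to 1406 × 5/4 = 1757.50 px.
Left offset = (1808 − 1757.50)/2 = 25.25 px; top offset = 0.
Bottom-left is one-third across and two-thirds down within the crop:
x = 25.25 + 1 × 1757.50/3 ≈ 611; y = 0.00 + 2 × 1406.00/3 ≈ 937.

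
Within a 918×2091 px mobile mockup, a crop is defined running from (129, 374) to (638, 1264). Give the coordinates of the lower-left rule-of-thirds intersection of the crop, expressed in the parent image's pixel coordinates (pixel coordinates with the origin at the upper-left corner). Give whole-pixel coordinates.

x = 299 px, y = 967 px

Crop width = 638 − 129 = 509 px; one third is 169.67 px.
Crop height = 1264 − 374 = 890 px; one third is 296.67 px.
The lower-left point is one-third across and two-thirds down within the crop:
x = 129 + 1 × 169.67 ≈ 299; y = 374 + 2 × 296.67 ≈ 967.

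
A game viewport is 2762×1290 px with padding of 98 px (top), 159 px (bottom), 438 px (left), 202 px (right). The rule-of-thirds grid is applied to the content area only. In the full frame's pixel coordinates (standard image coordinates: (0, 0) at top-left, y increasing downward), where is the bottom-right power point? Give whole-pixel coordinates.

x = 1853 px, y = 787 px

Content width = 2762 − 438 − 202 = 2122 px; content height = 1290 − 98 − 159 = 1033 px.
Bottom-right is two-thirds across and two-thirds down within the content area.
x = 438 + 2 × 2122/3 = 438 + 1414.67 ≈ 1853
y = 98 + 2 × 1033/3 = 98 + 688.67 ≈ 787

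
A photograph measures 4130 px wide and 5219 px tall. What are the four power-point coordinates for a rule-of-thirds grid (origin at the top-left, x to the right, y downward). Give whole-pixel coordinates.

(1377, 1740), (2753, 1740), (1377, 3479), (2753, 3479)

One third of 4130 is 1376.67; one third of 5219 is 1739.67.
Vertical third lines at x = 1377 and x = 2753; horizontal third lines at y = 1740 and y = 3479.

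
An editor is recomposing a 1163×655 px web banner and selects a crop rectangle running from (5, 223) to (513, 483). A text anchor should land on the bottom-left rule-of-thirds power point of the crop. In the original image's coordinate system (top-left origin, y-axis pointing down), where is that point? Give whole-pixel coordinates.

x = 174 px, y = 396 px

Crop width = 513 − 5 = 508 px; one third is 169.33 px.
Crop height = 483 − 223 = 260 px; one third is 86.67 px.
The bottom-left point is one-third across and two-thirds down within the crop:
x = 5 + 1 × 169.33 ≈ 174; y = 223 + 2 × 86.67 ≈ 396.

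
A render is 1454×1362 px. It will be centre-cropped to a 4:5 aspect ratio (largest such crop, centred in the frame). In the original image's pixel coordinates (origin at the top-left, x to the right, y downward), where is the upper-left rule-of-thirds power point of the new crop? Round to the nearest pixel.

1454/1362 > 4/5, so the 4:5 crop keeps the full height 1362 and trims width to 1362 × 4/5 = 1089.60 px.
Left offset = (1454 − 1089.60)/2 = 182.20 px; top offset = 0.
Upper-left is one-third across and one-third down within the crop:
x = 182.20 + 1 × 1089.60/3 ≈ 545; y = 0.00 + 1 × 1362.00/3 ≈ 454.

x = 545 px, y = 454 px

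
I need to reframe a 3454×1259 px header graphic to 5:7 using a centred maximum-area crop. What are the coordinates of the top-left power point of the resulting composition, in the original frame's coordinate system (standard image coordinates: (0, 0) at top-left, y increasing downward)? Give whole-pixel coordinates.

(1577, 420)

3454/1259 > 5/7, so the 5:7 crop keeps the full height 1259 and trims width to 1259 × 5/7 = 899.29 px.
Left offset = (3454 − 899.29)/2 = 1277.36 px; top offset = 0.
Top-left is one-third across and one-third down within the crop:
x = 1277.36 + 1 × 899.29/3 ≈ 1577; y = 0.00 + 1 × 1259.00/3 ≈ 420.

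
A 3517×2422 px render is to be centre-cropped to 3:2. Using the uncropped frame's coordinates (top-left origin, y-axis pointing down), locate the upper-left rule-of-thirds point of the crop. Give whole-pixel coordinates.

(1172, 820)

3517/2422 < 3/2, so the 3:2 crop keeps the full width 3517 and trims height to 3517 × 2/3 = 2344.67 px.
Top offset = (2422 − 2344.67)/2 = 38.67 px; left offset = 0.
Upper-left is one-third across and one-third down within the crop:
x = 0.00 + 1 × 3517.00/3 ≈ 1172; y = 38.67 + 1 × 2344.67/3 ≈ 820.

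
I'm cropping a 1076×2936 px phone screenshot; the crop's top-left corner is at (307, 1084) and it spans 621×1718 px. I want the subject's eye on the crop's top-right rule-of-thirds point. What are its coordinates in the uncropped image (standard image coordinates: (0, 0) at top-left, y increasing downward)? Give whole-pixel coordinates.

x = 721 px, y = 1657 px

One third of the crop width 621 is 207.00 px.
One third of the crop height 1718 is 572.67 px.
The top-right point is two-thirds across and one-third down within the crop:
x = 307 + 2 × 207.00 ≈ 721; y = 1084 + 1 × 572.67 ≈ 1657.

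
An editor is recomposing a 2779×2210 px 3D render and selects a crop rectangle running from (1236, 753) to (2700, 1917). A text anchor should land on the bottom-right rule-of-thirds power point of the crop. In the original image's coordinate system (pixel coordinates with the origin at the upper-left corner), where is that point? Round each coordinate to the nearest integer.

Crop width = 2700 − 1236 = 1464 px; one third is 488.00 px.
Crop height = 1917 − 753 = 1164 px; one third is 388.00 px.
The bottom-right point is two-thirds across and two-thirds down within the crop:
x = 1236 + 2 × 488.00 ≈ 2212; y = 753 + 2 × 388.00 ≈ 1529.

(2212, 1529)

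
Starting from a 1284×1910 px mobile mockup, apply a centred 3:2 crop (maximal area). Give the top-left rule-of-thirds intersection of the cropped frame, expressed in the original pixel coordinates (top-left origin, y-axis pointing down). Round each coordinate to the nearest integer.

x = 428 px, y = 812 px

1284/1910 < 3/2, so the 3:2 crop keeps the full width 1284 and trims height to 1284 × 2/3 = 856.00 px.
Top offset = (1910 − 856.00)/2 = 527.00 px; left offset = 0.
Top-left is one-third across and one-third down within the crop:
x = 0.00 + 1 × 1284.00/3 ≈ 428; y = 527.00 + 1 × 856.00/3 ≈ 812.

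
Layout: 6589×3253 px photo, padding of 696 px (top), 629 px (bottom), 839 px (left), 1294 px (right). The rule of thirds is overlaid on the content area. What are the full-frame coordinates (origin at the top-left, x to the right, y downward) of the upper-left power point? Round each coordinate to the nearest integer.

x = 2324 px, y = 1339 px

Content width = 6589 − 839 − 1294 = 4456 px; content height = 3253 − 696 − 629 = 1928 px.
Upper-left is one-third across and one-third down within the content area.
x = 839 + 1 × 4456/3 = 839 + 1485.33 ≈ 2324
y = 696 + 1 × 1928/3 = 696 + 642.67 ≈ 1339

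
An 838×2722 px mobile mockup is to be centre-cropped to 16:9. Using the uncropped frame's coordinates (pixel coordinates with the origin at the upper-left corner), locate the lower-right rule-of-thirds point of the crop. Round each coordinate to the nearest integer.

(559, 1440)

838/2722 < 16/9, so the 16:9 crop keeps the full width 838 and trims height to 838 × 9/16 = 471.38 px.
Top offset = (2722 − 471.38)/2 = 1125.31 px; left offset = 0.
Lower-right is two-thirds across and two-thirds down within the crop:
x = 0.00 + 2 × 838.00/3 ≈ 559; y = 1125.31 + 2 × 471.38/3 ≈ 1440.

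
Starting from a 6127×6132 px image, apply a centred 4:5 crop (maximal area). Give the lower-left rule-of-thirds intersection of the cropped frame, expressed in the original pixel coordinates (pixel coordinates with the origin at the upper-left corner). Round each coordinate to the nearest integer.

(2246, 4088)

6127/6132 > 4/5, so the 4:5 crop keeps the full height 6132 and trims width to 6132 × 4/5 = 4905.60 px.
Left offset = (6127 − 4905.60)/2 = 610.70 px; top offset = 0.
Lower-left is one-third across and two-thirds down within the crop:
x = 610.70 + 1 × 4905.60/3 ≈ 2246; y = 0.00 + 2 × 6132.00/3 ≈ 4088.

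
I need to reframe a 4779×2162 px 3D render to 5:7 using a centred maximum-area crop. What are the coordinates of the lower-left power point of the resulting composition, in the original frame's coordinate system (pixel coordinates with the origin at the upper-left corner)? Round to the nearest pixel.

4779/2162 > 5/7, so the 5:7 crop keeps the full height 2162 and trims width to 2162 × 5/7 = 1544.29 px.
Left offset = (4779 − 1544.29)/2 = 1617.36 px; top offset = 0.
Lower-left is one-third across and two-thirds down within the crop:
x = 1617.36 + 1 × 1544.29/3 ≈ 2132; y = 0.00 + 2 × 2162.00/3 ≈ 1441.

x = 2132 px, y = 1441 px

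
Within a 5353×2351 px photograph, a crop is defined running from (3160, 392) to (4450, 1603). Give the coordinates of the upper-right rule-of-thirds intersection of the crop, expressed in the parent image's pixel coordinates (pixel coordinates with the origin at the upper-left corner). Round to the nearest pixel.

Crop width = 4450 − 3160 = 1290 px; one third is 430.00 px.
Crop height = 1603 − 392 = 1211 px; one third is 403.67 px.
The upper-right point is two-thirds across and one-third down within the crop:
x = 3160 + 2 × 430.00 ≈ 4020; y = 392 + 1 × 403.67 ≈ 796.

x = 4020 px, y = 796 px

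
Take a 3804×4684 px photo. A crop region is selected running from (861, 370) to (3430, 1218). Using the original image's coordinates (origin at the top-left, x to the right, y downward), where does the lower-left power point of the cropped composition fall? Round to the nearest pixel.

Crop width = 3430 − 861 = 2569 px; one third is 856.33 px.
Crop height = 1218 − 370 = 848 px; one third is 282.67 px.
The lower-left point is one-third across and two-thirds down within the crop:
x = 861 + 1 × 856.33 ≈ 1717; y = 370 + 2 × 282.67 ≈ 935.

(1717, 935)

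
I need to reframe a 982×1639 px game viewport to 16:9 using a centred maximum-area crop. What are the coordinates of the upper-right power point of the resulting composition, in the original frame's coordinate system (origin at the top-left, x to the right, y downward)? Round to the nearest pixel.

(655, 727)

982/1639 < 16/9, so the 16:9 crop keeps the full width 982 and trims height to 982 × 9/16 = 552.38 px.
Top offset = (1639 − 552.38)/2 = 543.31 px; left offset = 0.
Upper-right is two-thirds across and one-third down within the crop:
x = 0.00 + 2 × 982.00/3 ≈ 655; y = 543.31 + 1 × 552.38/3 ≈ 727.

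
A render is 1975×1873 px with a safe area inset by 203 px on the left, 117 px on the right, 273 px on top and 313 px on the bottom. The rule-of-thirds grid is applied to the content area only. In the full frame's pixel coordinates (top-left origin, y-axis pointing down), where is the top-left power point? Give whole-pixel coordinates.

Content width = 1975 − 203 − 117 = 1655 px; content height = 1873 − 273 − 313 = 1287 px.
Top-left is one-third across and one-third down within the content area.
x = 203 + 1 × 1655/3 = 203 + 551.67 ≈ 755
y = 273 + 1 × 1287/3 = 273 + 429.00 ≈ 702

(755, 702)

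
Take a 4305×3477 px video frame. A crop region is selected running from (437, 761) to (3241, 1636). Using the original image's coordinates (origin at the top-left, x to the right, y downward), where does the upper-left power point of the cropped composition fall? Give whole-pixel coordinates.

(1372, 1053)

Crop width = 3241 − 437 = 2804 px; one third is 934.67 px.
Crop height = 1636 − 761 = 875 px; one third is 291.67 px.
The upper-left point is one-third across and one-third down within the crop:
x = 437 + 1 × 934.67 ≈ 1372; y = 761 + 1 × 291.67 ≈ 1053.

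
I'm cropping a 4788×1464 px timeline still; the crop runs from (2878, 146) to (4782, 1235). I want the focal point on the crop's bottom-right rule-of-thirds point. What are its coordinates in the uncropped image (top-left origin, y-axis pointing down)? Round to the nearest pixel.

x = 4147 px, y = 872 px

Crop width = 4782 − 2878 = 1904 px; one third is 634.67 px.
Crop height = 1235 − 146 = 1089 px; one third is 363.00 px.
The bottom-right point is two-thirds across and two-thirds down within the crop:
x = 2878 + 2 × 634.67 ≈ 4147; y = 146 + 2 × 363.00 ≈ 872.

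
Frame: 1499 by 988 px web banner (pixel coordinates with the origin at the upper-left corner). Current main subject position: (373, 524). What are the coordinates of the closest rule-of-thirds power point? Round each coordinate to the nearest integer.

Third lines: x ∈ {500, 999}, y ∈ {329, 659}.
373 is closer to x = 500; 524 is closer to y = 659.
So the nearest intersection is the lower-left power point.

(500, 659)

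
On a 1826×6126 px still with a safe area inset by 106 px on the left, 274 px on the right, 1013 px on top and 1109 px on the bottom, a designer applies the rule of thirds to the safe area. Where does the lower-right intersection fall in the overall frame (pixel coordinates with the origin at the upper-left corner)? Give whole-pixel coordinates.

(1070, 3682)

Content width = 1826 − 106 − 274 = 1446 px; content height = 6126 − 1013 − 1109 = 4004 px.
Lower-right is two-thirds across and two-thirds down within the safe area.
x = 106 + 2 × 1446/3 = 106 + 964.00 ≈ 1070
y = 1013 + 2 × 4004/3 = 1013 + 2669.33 ≈ 3682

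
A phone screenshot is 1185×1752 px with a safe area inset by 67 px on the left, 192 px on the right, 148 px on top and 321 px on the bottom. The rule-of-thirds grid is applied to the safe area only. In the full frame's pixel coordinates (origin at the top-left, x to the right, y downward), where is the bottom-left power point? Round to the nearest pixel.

x = 376 px, y = 1003 px

Content width = 1185 − 67 − 192 = 926 px; content height = 1752 − 148 − 321 = 1283 px.
Bottom-left is one-third across and two-thirds down within the safe area.
x = 67 + 1 × 926/3 = 67 + 308.67 ≈ 376
y = 148 + 2 × 1283/3 = 148 + 855.33 ≈ 1003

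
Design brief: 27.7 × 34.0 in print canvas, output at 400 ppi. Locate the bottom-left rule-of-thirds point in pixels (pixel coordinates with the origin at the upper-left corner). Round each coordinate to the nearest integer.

x = 3693 px, y = 9067 px

In pixels the canvas is 27.7 × 400 = 11080 wide and 34.0 × 400 = 13600 tall.
The bottom-left point is one-third across and two-thirds down:
x = 1 × 11080/3 ≈ 3693; y = 2 × 13600/3 ≈ 9067.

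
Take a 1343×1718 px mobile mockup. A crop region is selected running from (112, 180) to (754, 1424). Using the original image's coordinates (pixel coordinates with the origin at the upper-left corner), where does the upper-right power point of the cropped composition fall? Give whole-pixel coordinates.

Crop width = 754 − 112 = 642 px; one third is 214.00 px.
Crop height = 1424 − 180 = 1244 px; one third is 414.67 px.
The upper-right point is two-thirds across and one-third down within the crop:
x = 112 + 2 × 214.00 ≈ 540; y = 180 + 1 × 414.67 ≈ 595.

(540, 595)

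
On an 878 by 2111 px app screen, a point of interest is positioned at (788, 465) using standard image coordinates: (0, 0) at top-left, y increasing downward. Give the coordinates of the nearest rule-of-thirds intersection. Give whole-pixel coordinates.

Third lines: x ∈ {293, 585}, y ∈ {704, 1407}.
788 is closer to x = 585; 465 is closer to y = 704.
So the nearest intersection is the upper-right power point.

(585, 704)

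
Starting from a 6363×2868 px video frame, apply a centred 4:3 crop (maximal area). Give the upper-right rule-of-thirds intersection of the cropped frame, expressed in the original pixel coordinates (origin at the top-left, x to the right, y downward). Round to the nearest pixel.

(3819, 956)

6363/2868 > 4/3, so the 4:3 crop keeps the full height 2868 and trims width to 2868 × 4/3 = 3824.00 px.
Left offset = (6363 − 3824.00)/2 = 1269.50 px; top offset = 0.
Upper-right is two-thirds across and one-third down within the crop:
x = 1269.50 + 2 × 3824.00/3 ≈ 3819; y = 0.00 + 1 × 2868.00/3 ≈ 956.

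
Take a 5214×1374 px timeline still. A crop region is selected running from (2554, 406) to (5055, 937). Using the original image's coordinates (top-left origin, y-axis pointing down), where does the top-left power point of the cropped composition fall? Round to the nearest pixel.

x = 3388 px, y = 583 px

Crop width = 5055 − 2554 = 2501 px; one third is 833.67 px.
Crop height = 937 − 406 = 531 px; one third is 177.00 px.
The top-left point is one-third across and one-third down within the crop:
x = 2554 + 1 × 833.67 ≈ 3388; y = 406 + 1 × 177.00 ≈ 583.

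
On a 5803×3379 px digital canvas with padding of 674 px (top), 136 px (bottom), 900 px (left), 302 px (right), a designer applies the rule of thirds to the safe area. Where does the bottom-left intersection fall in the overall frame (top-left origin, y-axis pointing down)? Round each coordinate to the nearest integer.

(2434, 2387)

Content width = 5803 − 900 − 302 = 4601 px; content height = 3379 − 674 − 136 = 2569 px.
Bottom-left is one-third across and two-thirds down within the safe area.
x = 900 + 1 × 4601/3 = 900 + 1533.67 ≈ 2434
y = 674 + 2 × 2569/3 = 674 + 1712.67 ≈ 2387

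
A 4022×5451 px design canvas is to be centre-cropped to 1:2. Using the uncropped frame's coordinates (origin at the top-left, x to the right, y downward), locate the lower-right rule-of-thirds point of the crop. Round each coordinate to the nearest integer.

x = 2465 px, y = 3634 px

4022/5451 > 1/2, so the 1:2 crop keeps the full height 5451 and trims width to 5451 × 1/2 = 2725.50 px.
Left offset = (4022 − 2725.50)/2 = 648.25 px; top offset = 0.
Lower-right is two-thirds across and two-thirds down within the crop:
x = 648.25 + 2 × 2725.50/3 ≈ 2465; y = 0.00 + 2 × 5451.00/3 ≈ 3634.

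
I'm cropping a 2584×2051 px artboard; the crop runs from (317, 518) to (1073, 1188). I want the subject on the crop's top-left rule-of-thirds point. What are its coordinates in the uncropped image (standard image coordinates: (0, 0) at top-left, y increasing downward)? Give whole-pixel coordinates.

Crop width = 1073 − 317 = 756 px; one third is 252.00 px.
Crop height = 1188 − 518 = 670 px; one third is 223.33 px.
The top-left point is one-third across and one-third down within the crop:
x = 317 + 1 × 252.00 ≈ 569; y = 518 + 1 × 223.33 ≈ 741.

x = 569 px, y = 741 px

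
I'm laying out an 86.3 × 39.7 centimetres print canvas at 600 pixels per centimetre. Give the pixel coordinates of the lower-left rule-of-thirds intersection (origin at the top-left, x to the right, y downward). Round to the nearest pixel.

In pixels the canvas is 86.3 × 600 = 51780 wide and 39.7 × 600 = 23820 tall.
The lower-left point is one-third across and two-thirds down:
x = 1 × 51780/3 ≈ 17260; y = 2 × 23820/3 ≈ 15880.

x = 17260 px, y = 15880 px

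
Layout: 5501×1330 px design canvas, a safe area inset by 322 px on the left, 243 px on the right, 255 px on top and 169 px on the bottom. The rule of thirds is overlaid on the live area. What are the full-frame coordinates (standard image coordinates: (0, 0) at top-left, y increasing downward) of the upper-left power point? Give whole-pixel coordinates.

x = 1967 px, y = 557 px

Content width = 5501 − 322 − 243 = 4936 px; content height = 1330 − 255 − 169 = 906 px.
Upper-left is one-third across and one-third down within the live area.
x = 322 + 1 × 4936/3 = 322 + 1645.33 ≈ 1967
y = 255 + 1 × 906/3 = 255 + 302.00 ≈ 557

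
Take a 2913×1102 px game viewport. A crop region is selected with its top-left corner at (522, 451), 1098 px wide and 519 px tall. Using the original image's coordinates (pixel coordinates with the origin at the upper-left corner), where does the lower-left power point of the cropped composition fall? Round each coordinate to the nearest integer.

(888, 797)

One third of the crop width 1098 is 366.00 px.
One third of the crop height 519 is 173.00 px.
The lower-left point is one-third across and two-thirds down within the crop:
x = 522 + 1 × 366.00 ≈ 888; y = 451 + 2 × 173.00 ≈ 797.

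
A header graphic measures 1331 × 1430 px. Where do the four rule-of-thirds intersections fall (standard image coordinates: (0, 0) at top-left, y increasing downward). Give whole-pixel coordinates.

(444, 477), (887, 477), (444, 953), (887, 953)

One third of 1331 is 443.67; one third of 1430 is 476.67.
Vertical third lines at x = 444 and x = 887; horizontal third lines at y = 477 and y = 953.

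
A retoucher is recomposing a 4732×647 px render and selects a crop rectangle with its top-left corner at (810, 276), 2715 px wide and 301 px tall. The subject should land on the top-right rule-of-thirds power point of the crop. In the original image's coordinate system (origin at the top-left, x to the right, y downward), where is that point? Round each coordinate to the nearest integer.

(2620, 376)

One third of the crop width 2715 is 905.00 px.
One third of the crop height 301 is 100.33 px.
The top-right point is two-thirds across and one-third down within the crop:
x = 810 + 2 × 905.00 ≈ 2620; y = 276 + 1 × 100.33 ≈ 376.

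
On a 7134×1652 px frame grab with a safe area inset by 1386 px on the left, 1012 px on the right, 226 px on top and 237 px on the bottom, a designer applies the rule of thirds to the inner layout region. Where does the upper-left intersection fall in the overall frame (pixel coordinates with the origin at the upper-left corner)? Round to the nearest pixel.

(2965, 622)

Content width = 7134 − 1386 − 1012 = 4736 px; content height = 1652 − 226 − 237 = 1189 px.
Upper-left is one-third across and one-third down within the inner layout region.
x = 1386 + 1 × 4736/3 = 1386 + 1578.67 ≈ 2965
y = 226 + 1 × 1189/3 = 226 + 396.33 ≈ 622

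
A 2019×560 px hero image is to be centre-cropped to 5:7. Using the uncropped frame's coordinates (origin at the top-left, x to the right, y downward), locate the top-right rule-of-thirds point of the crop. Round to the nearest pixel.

(1076, 187)

2019/560 > 5/7, so the 5:7 crop keeps the full height 560 and trims width to 560 × 5/7 = 400.00 px.
Left offset = (2019 − 400.00)/2 = 809.50 px; top offset = 0.
Top-right is two-thirds across and one-third down within the crop:
x = 809.50 + 2 × 400.00/3 ≈ 1076; y = 0.00 + 1 × 560.00/3 ≈ 187.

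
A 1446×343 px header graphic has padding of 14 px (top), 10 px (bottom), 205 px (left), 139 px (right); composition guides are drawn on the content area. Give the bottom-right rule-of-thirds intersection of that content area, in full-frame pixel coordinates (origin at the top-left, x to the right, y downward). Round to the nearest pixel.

x = 940 px, y = 227 px

Content width = 1446 − 205 − 139 = 1102 px; content height = 343 − 14 − 10 = 319 px.
Bottom-right is two-thirds across and two-thirds down within the content area.
x = 205 + 2 × 1102/3 = 205 + 734.67 ≈ 940
y = 14 + 2 × 319/3 = 14 + 212.67 ≈ 227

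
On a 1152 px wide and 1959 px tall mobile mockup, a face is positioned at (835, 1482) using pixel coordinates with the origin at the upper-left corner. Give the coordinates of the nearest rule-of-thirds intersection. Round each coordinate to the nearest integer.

x = 768 px, y = 1306 px

Third lines: x ∈ {384, 768}, y ∈ {653, 1306}.
835 is closer to x = 768; 1482 is closer to y = 1306.
So the nearest intersection is the lower-right power point.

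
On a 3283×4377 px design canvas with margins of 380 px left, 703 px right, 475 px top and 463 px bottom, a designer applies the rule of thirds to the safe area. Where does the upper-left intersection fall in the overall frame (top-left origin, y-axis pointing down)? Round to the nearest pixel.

x = 1113 px, y = 1621 px

Content width = 3283 − 380 − 703 = 2200 px; content height = 4377 − 475 − 463 = 3439 px.
Upper-left is one-third across and one-third down within the safe area.
x = 380 + 1 × 2200/3 = 380 + 733.33 ≈ 1113
y = 475 + 1 × 3439/3 = 475 + 1146.33 ≈ 1621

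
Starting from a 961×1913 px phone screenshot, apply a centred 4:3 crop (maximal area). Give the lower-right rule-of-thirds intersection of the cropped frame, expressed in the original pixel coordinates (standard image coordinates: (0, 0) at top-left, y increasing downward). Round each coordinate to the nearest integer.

(641, 1077)

961/1913 < 4/3, so the 4:3 crop keeps the full width 961 and trims height to 961 × 3/4 = 720.75 px.
Top offset = (1913 − 720.75)/2 = 596.12 px; left offset = 0.
Lower-right is two-thirds across and two-thirds down within the crop:
x = 0.00 + 2 × 961.00/3 ≈ 641; y = 596.12 + 2 × 720.75/3 ≈ 1077.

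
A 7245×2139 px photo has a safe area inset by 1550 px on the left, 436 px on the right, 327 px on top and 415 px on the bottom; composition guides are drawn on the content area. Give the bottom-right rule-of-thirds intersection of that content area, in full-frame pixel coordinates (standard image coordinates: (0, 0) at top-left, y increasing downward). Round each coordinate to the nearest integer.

Content width = 7245 − 1550 − 436 = 5259 px; content height = 2139 − 327 − 415 = 1397 px.
Bottom-right is two-thirds across and two-thirds down within the content area.
x = 1550 + 2 × 5259/3 = 1550 + 3506.00 ≈ 5056
y = 327 + 2 × 1397/3 = 327 + 931.33 ≈ 1258

(5056, 1258)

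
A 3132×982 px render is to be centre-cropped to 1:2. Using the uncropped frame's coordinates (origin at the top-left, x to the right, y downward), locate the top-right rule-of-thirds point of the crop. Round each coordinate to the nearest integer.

x = 1648 px, y = 327 px

3132/982 > 1/2, so the 1:2 crop keeps the full height 982 and trims width to 982 × 1/2 = 491.00 px.
Left offset = (3132 − 491.00)/2 = 1320.50 px; top offset = 0.
Top-right is two-thirds across and one-third down within the crop:
x = 1320.50 + 2 × 491.00/3 ≈ 1648; y = 0.00 + 1 × 982.00/3 ≈ 327.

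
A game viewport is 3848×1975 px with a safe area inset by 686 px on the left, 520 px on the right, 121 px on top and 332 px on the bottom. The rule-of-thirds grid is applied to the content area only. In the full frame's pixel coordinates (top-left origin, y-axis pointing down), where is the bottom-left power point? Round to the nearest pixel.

Content width = 3848 − 686 − 520 = 2642 px; content height = 1975 − 121 − 332 = 1522 px.
Bottom-left is one-third across and two-thirds down within the content area.
x = 686 + 1 × 2642/3 = 686 + 880.67 ≈ 1567
y = 121 + 2 × 1522/3 = 121 + 1014.67 ≈ 1136

x = 1567 px, y = 1136 px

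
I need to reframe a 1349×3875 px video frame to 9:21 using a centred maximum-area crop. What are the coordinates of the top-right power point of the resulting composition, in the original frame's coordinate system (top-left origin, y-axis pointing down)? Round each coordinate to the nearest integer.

x = 899 px, y = 1413 px

1349/3875 < 9/21, so the 9:21 crop keeps the full width 1349 and trims height to 1349 × 21/9 = 3147.67 px.
Top offset = (3875 − 3147.67)/2 = 363.67 px; left offset = 0.
Top-right is two-thirds across and one-third down within the crop:
x = 0.00 + 2 × 1349.00/3 ≈ 899; y = 363.67 + 1 × 3147.67/3 ≈ 1413.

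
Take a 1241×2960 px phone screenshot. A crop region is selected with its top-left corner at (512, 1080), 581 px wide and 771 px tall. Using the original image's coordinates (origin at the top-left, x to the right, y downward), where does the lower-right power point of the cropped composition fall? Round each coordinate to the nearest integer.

One third of the crop width 581 is 193.67 px.
One third of the crop height 771 is 257.00 px.
The lower-right point is two-thirds across and two-thirds down within the crop:
x = 512 + 2 × 193.67 ≈ 899; y = 1080 + 2 × 257.00 ≈ 1594.

(899, 1594)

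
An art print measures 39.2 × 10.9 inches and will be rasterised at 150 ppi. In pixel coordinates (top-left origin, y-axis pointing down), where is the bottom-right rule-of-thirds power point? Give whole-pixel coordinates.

x = 3920 px, y = 1090 px

In pixels the canvas is 39.2 × 150 = 5880 wide and 10.9 × 150 = 1635 tall.
The bottom-right point is two-thirds across and two-thirds down:
x = 2 × 5880/3 ≈ 3920; y = 2 × 1635/3 ≈ 1090.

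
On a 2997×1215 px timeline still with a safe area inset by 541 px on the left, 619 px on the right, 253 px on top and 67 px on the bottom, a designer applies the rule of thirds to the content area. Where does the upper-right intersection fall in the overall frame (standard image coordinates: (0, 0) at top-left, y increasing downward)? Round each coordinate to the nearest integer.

x = 1766 px, y = 551 px

Content width = 2997 − 541 − 619 = 1837 px; content height = 1215 − 253 − 67 = 895 px.
Upper-right is two-thirds across and one-third down within the content area.
x = 541 + 2 × 1837/3 = 541 + 1224.67 ≈ 1766
y = 253 + 1 × 895/3 = 253 + 298.33 ≈ 551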